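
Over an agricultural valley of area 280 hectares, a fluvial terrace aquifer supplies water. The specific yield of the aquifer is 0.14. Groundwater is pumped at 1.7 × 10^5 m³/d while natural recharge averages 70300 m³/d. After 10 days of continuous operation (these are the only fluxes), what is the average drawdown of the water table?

Δh ≈ 2.54 m

A = 280 hectares = 2.8 × 10^6 m²
Net abstraction = 1.7 × 10^5 − 70300 = 99700 m³/d
ΔV = Q × t = 99700 m³/d × 10 d = 9.97 × 10^5 m³
Δh = ΔV / (Sy × A) = 9.97 × 10^5 / (0.14 × 2.8 × 10^6) = 2.543 m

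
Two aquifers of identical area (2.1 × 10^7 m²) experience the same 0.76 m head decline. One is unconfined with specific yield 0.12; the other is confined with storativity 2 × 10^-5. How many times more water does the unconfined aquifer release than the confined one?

Unconfined: ΔV_u = Sy × A × Δh = 0.12 × 2.1 × 10^7 × 0.76 = 1.915 × 10^6 m³
Confined: ΔV_c = S × A × Δh = 2 × 10^-5 × 2.1 × 10^7 × 0.76 = 319.2 m³
Ratio = ΔV_u / ΔV_c = Sy / S = 0.12 / 2 × 10^-5 = 6000

ΔV_u / ΔV_c ≈ 6000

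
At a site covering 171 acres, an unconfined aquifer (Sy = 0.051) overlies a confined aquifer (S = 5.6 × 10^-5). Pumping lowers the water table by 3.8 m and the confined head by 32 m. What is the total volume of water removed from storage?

ΔV ≈ 1.35 × 10^5 m³

A = 171 acres = 6.92 × 10^5 m²
Unconfined: ΔV_u = Sy × A × Δh_u = 0.051 × 6.92 × 10^5 × 3.8 = 1.341 × 10^5 m³
Confined: ΔV_c = S × A × Δh_c = 5.6 × 10^-5 × 6.92 × 10^5 × 32 = 1240 m³
Total ΔV = 1.341 × 10^5 + 1240 = 1.354 × 10^5 m³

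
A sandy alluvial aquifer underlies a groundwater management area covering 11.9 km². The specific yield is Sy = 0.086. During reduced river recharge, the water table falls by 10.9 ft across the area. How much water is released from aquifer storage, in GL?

ΔV ≈ 3.4 GL

A = 11.9 km² = 1.19 × 10^7 m²
Δh = 10.9 ft = 3.322 m
ΔV = Sy × A × Δh = 0.086 × 1.19 × 10^7 m² × 3.322 m = 3.4 × 10^6 m³
ΔV = 3.4 × 10^6 m³ = 3.4 GL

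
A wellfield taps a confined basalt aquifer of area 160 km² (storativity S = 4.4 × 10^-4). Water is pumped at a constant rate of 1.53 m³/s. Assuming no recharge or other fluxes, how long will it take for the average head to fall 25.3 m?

t ≈ 13.5 days

A = 160 km² = 1.6 × 10^8 m²
ΔV = S × A × Δh = 4.4 × 10^-4 × 1.6 × 10^8 × 25.3 = 1.781 × 10^6 m³
Q = 1.53 m³/s = 1.322 × 10^5 m³/d
t = ΔV / Q = 1.781 × 10^6 m³ / 1.322 × 10^5 m³/d = 13.47 d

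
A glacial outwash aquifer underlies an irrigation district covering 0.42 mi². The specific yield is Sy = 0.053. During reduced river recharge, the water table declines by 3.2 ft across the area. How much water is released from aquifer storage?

ΔV ≈ 56200 m³

A = 0.42 mi² = 1.088 × 10^6 m²
Δh = 3.2 ft = 0.9754 m
ΔV = Sy × A × Δh = 0.053 × 1.088 × 10^6 m² × 0.9754 m = 56230 m³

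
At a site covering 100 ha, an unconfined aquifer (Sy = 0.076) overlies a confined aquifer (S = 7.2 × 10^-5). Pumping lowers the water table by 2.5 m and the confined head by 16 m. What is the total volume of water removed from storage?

ΔV ≈ 1.91 × 10^5 m³

A = 100 ha = 1 × 10^6 m²
Unconfined: ΔV_u = Sy × A × Δh_u = 0.076 × 1 × 10^6 × 2.5 = 1.9 × 10^5 m³
Confined: ΔV_c = S × A × Δh_c = 7.2 × 10^-5 × 1 × 10^6 × 16 = 1152 m³
Total ΔV = 1.9 × 10^5 + 1152 = 1.912 × 10^5 m³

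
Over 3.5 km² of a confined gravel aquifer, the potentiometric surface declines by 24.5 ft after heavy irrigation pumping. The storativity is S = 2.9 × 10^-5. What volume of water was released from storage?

ΔV ≈ 758 m³

A = 3.5 km² = 3.5 × 10^6 m²
Δh = 24.5 ft = 7.468 m
ΔV = S × A × Δh = 2.9 × 10^-5 × 3.5 × 10^6 m² × 7.468 m = 758 m³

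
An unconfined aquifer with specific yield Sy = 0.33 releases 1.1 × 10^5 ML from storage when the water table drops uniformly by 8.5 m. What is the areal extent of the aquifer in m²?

A ≈ 3.92 × 10^7 m²

ΔV = 1.1 × 10^5 ML = 1.1 × 10^8 m³
A = ΔV / (Sy × Δh) = 1.1 × 10^8 / (0.33 × 8.5) = 3.922 × 10^7 m²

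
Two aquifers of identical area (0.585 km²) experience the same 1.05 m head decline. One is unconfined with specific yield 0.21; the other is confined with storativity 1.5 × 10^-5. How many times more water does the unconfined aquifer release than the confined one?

A = 0.585 km² = 5.85 × 10^5 m²
Unconfined: ΔV_u = Sy × A × Δh = 0.21 × 5.85 × 10^5 × 1.05 = 1.29 × 10^5 m³
Confined: ΔV_c = S × A × Δh = 1.5 × 10^-5 × 5.85 × 10^5 × 1.05 = 9.214 m³
Ratio = ΔV_u / ΔV_c = Sy / S = 0.21 / 1.5 × 10^-5 = 14000

ΔV_u / ΔV_c ≈ 14000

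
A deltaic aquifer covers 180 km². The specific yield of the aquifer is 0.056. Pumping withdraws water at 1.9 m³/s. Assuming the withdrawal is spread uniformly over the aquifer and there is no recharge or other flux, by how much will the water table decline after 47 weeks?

A = 180 km² = 1.8 × 10^8 m²
Q = 1.9 m³/s = 1.642 × 10^5 m³/d
t = 47 weeks = 329 d
ΔV = Q × t = 1.642 × 10^5 m³/d × 329 d = 5.401 × 10^7 m³
Δh = ΔV / (Sy × A) = 5.401 × 10^7 / (0.056 × 1.8 × 10^8) = 5.358 m

Δh ≈ 5.36 m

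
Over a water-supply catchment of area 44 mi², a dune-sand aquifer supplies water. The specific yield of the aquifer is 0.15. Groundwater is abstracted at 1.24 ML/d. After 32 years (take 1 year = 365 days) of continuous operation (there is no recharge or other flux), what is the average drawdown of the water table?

Δh ≈ 0.847 m

A = 44 mi² = 1.14 × 10^8 m²
Q = 1.24 ML/d = 1240 m³/d
t = 32 years = 11680 d
ΔV = Q × t = 1240 m³/d × 11680 d = 1.448 × 10^7 m³
Δh = ΔV / (Sy × A) = 1.448 × 10^7 / (0.15 × 1.14 × 10^8) = 0.8473 m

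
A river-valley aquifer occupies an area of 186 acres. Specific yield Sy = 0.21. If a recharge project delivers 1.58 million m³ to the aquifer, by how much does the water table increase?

Δh ≈ 10 m

A = 186 acres = 7.527 × 10^5 m²
ΔV = 1.58 million m³ = 1.58 × 10^6 m³
Δh = ΔV / (Sy × A) = 1.58 × 10^6 m³ / (0.21 × 7.527 × 10^5 m²) = 9.996 m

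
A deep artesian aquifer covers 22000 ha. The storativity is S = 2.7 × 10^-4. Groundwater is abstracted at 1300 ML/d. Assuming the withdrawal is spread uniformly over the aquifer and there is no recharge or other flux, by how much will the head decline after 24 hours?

A = 22000 ha = 2.2 × 10^8 m²
Q = 1300 ML/d = 1.3 × 10^6 m³/d
t = 24 hours = 1 d
ΔV = Q × t = 1.3 × 10^6 m³/d × 1 d = 1.3 × 10^6 m³
Δh = ΔV / (S × A) = 1.3 × 10^6 / (2.7 × 10^-4 × 2.2 × 10^8) = 21.89 m

Δh ≈ 21.9 m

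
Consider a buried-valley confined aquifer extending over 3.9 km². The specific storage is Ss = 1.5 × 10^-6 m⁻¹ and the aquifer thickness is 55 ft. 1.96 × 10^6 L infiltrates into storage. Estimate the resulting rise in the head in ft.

Δh ≈ 65.6 ft

b = 55 ft = 16.76 m
S = Ss × b = 1.5 × 10^-6 m⁻¹ × 16.76 m = 2.515 × 10^-5
A = 3.9 km² = 3.9 × 10^6 m²
ΔV = 1.96 × 10^6 L = 1960 m³
Δh = ΔV / (S × A) = 1960 m³ / (2.515 × 10^-5 × 3.9 × 10^6 m²) = 19.99 m
Δh = 19.99 m = 65.57 ft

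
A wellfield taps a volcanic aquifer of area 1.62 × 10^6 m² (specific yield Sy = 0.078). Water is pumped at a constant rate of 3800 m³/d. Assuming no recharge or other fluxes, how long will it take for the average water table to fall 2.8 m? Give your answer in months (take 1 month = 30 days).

ΔV = Sy × A × Δh = 0.078 × 1.62 × 10^6 × 2.8 = 3.538 × 10^5 m³
t = ΔV / Q = 3.538 × 10^5 m³ / 3800 m³/d = 93.11 d
t = 93.11 d ≈ 3.104 months

t ≈ 3.1 months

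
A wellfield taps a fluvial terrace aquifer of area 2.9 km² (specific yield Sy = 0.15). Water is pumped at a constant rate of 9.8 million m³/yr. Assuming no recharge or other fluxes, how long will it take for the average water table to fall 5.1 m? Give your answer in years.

t ≈ 0.226 years

A = 2.9 km² = 2.9 × 10^6 m²
ΔV = Sy × A × Δh = 0.15 × 2.9 × 10^6 × 5.1 = 2.219 × 10^6 m³
Q = 9.8 million m³/yr = 26850 m³/d
t = ΔV / Q = 2.219 × 10^6 m³ / 26850 m³/d = 82.63 d
t = 82.63 d ≈ 0.2264 years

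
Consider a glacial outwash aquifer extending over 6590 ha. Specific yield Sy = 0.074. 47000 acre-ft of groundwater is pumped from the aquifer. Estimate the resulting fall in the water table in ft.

Δh ≈ 39 ft

A = 6590 ha = 6.59 × 10^7 m²
ΔV = 47000 acre-ft = 5.797 × 10^7 m³
Δh = ΔV / (Sy × A) = 5.797 × 10^7 m³ / (0.074 × 6.59 × 10^7 m²) = 11.89 m
Δh = 11.89 m = 39 ft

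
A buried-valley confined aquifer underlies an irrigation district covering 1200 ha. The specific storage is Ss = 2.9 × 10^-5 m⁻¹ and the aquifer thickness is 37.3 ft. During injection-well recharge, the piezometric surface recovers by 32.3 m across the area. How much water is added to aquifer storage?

b = 37.3 ft = 11.37 m
S = Ss × b = 2.9 × 10^-5 m⁻¹ × 11.37 m = 3.297 × 10^-4
A = 1200 ha = 1.2 × 10^7 m²
ΔV = S × A × Δh = 3.297 × 10^-4 × 1.2 × 10^7 m² × 32.3 m = 1.278 × 10^5 m³

ΔV ≈ 1.28 × 10^5 m³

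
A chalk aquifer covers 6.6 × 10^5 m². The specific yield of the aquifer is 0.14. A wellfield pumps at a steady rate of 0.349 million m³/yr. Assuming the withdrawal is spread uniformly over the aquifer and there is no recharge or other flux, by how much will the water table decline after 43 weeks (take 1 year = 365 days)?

Q = 0.349 million m³/yr = 956.2 m³/d
t = 43 weeks = 301 d
ΔV = Q × t = 956.2 m³/d × 301 d = 2.878 × 10^5 m³
Δh = ΔV / (Sy × A) = 2.878 × 10^5 / (0.14 × 6.6 × 10^5) = 3.115 m

Δh ≈ 3.11 m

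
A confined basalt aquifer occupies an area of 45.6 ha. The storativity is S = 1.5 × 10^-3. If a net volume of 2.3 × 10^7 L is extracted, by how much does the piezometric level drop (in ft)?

Δh ≈ 110 ft

A = 45.6 ha = 4.56 × 10^5 m²
ΔV = 2.3 × 10^7 L = 23000 m³
Δh = ΔV / (S × A) = 23000 m³ / (0.0015 × 4.56 × 10^5 m²) = 33.63 m
Δh = 33.63 m = 110.3 ft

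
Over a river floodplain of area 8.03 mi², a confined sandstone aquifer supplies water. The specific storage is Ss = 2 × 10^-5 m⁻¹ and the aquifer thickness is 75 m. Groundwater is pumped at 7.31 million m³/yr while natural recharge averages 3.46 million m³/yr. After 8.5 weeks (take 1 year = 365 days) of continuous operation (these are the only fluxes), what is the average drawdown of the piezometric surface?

Δh ≈ 20.1 m

S = Ss × b = 2 × 10^-5 m⁻¹ × 75 m = 1.5 × 10^-3
A = 8.03 mi² = 2.08 × 10^7 m²
Net abstraction = 7.31 − 3.46 = 3.85 million m³/yr
Q_net = 3.85 million m³/yr = 10550 m³/d
t = 8.5 weeks = 59.5 d
ΔV = Q × t = 10550 m³/d × 59.5 d = 6.276 × 10^5 m³
Δh = ΔV / (S × A) = 6.276 × 10^5 / (0.0015 × 2.08 × 10^7) = 20.12 m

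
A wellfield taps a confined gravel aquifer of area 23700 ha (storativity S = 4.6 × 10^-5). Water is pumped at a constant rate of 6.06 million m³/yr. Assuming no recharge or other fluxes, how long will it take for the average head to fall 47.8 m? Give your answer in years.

A = 23700 ha = 2.37 × 10^8 m²
ΔV = S × A × Δh = 4.6 × 10^-5 × 2.37 × 10^8 × 47.8 = 5.211 × 10^5 m³
Q = 6.06 million m³/yr = 16600 m³/d
t = ΔV / Q = 5.211 × 10^5 m³ / 16600 m³/d = 31.39 d
t = 31.39 d ≈ 0.08599 years

t ≈ 0.086 years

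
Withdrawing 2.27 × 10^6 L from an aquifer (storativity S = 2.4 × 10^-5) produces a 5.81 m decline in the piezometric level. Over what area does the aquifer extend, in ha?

A ≈ 1630 ha

ΔV = 2.27 × 10^6 L = 2270 m³
A = ΔV / (S × Δh) = 2270 / (2.4 × 10^-5 × 5.81) = 1.628 × 10^7 m²
A = 1.628 × 10^7 m² = 1628 ha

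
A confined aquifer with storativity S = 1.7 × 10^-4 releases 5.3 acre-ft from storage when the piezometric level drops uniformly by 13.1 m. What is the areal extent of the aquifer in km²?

A ≈ 2.94 km²

ΔV = 5.3 acre-ft = 6537 m³
A = ΔV / (S × Δh) = 6537 / (1.7 × 10^-4 × 13.1) = 2.936 × 10^6 m²
A = 2.936 × 10^6 m² = 2.936 km²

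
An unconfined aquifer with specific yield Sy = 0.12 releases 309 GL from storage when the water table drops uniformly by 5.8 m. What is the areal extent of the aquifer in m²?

ΔV = 309 GL = 3.09 × 10^8 m³
A = ΔV / (Sy × Δh) = 3.09 × 10^8 / (0.12 × 5.8) = 4.44 × 10^8 m²

A ≈ 4.44 × 10^8 m²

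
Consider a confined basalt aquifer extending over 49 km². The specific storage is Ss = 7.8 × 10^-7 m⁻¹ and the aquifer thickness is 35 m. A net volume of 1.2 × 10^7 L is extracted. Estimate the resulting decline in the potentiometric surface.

S = Ss × b = 7.8 × 10^-7 m⁻¹ × 35 m = 2.73 × 10^-5
A = 49 km² = 4.9 × 10^7 m²
ΔV = 1.2 × 10^7 L = 12000 m³
Δh = ΔV / (S × A) = 12000 m³ / (2.73 × 10^-5 × 4.9 × 10^7 m²) = 8.971 m

Δh ≈ 8.97 m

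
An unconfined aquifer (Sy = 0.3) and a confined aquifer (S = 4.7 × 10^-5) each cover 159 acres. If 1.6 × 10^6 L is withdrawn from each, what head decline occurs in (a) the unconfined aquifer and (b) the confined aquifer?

A = 159 acres = 6.435 × 10^5 m²
ΔV = 1.6 × 10^6 L = 1600 m³
Unconfined: Δh_u = ΔV/(Sy·A) = 1600/(0.3 × 6.435 × 10^5) = 0.008289 m
Confined: Δh_c = ΔV/(S·A) = 1600/(4.7 × 10^-5 × 6.435 × 10^5) = 52.91 m

Δh_u ≈ 0.00829 m; Δh_c ≈ 52.9 m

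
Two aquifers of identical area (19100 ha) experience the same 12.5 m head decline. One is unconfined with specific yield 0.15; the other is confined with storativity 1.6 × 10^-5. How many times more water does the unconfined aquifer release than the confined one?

A = 19100 ha = 1.91 × 10^8 m²
Unconfined: ΔV_u = Sy × A × Δh = 0.15 × 1.91 × 10^8 × 12.5 = 3.581 × 10^8 m³
Confined: ΔV_c = S × A × Δh = 1.6 × 10^-5 × 1.91 × 10^8 × 12.5 = 38200 m³
Ratio = ΔV_u / ΔV_c = Sy / S = 0.15 / 1.6 × 10^-5 = 9375

ΔV_u / ΔV_c ≈ 9380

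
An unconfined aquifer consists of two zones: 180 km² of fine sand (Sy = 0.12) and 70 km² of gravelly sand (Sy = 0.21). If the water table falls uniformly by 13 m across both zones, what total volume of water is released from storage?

ΔV ≈ 4.72 × 10^8 m³

A₁ = 180 km² = 1.8 × 10^8 m²; A₂ = 70 km² = 7 × 10^7 m²
ΔV₁ = 0.12 × 1.8 × 10^8 × 13 = 2.808 × 10^8 m³
ΔV₂ = 0.21 × 7 × 10^7 × 13 = 1.911 × 10^8 m³
ΔV = ΔV₁ + ΔV₂ = 4.719 × 10^8 m³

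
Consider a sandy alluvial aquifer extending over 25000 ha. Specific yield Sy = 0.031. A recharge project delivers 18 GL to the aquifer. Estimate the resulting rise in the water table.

Δh ≈ 2.32 m

A = 25000 ha = 2.5 × 10^8 m²
ΔV = 18 GL = 1.8 × 10^7 m³
Δh = ΔV / (Sy × A) = 1.8 × 10^7 m³ / (0.031 × 2.5 × 10^8 m²) = 2.323 m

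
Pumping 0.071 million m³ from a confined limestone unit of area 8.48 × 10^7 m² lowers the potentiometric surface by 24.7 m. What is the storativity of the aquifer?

ΔV = 0.071 million m³ = 71000 m³
S = ΔV / (A × Δh) = 71000 m³ / (8.48 × 10^7 m² × 24.7 m) = 3.39 × 10^-5

S ≈ 3.4 × 10^-5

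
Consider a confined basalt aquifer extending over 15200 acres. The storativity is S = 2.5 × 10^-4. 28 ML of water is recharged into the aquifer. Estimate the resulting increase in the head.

Δh ≈ 1.82 m

A = 15200 acres = 6.151 × 10^7 m²
ΔV = 28 ML = 28000 m³
Δh = ΔV / (S × A) = 28000 m³ / (2.5 × 10^-4 × 6.151 × 10^7 m²) = 1.821 m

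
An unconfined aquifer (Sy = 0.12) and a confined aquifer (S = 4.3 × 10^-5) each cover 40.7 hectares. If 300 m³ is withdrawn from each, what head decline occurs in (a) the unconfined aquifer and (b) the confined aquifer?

A = 40.7 hectares = 4.07 × 10^5 m²
Unconfined: Δh_u = ΔV/(Sy·A) = 300/(0.12 × 4.07 × 10^5) = 0.006143 m
Confined: Δh_c = ΔV/(S·A) = 300/(4.3 × 10^-5 × 4.07 × 10^5) = 17.14 m

Δh_u ≈ 0.00614 m; Δh_c ≈ 17.1 m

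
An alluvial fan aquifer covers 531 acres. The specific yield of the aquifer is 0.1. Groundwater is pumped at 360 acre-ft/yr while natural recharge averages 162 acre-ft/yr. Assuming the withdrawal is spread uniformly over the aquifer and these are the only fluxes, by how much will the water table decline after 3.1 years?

Δh ≈ 3.52 m

A = 531 acres = 2.149 × 10^6 m²
Net abstraction = 360 − 162 = 198 acre-ft/yr
Q_net = 198 acre-ft/yr = 669.1 m³/d
t = 3.1 years = 1132 d
ΔV = Q × t = 669.1 m³/d × 1132 d = 7.571 × 10^5 m³
Δh = ΔV / (Sy × A) = 7.571 × 10^5 / (0.1 × 2.149 × 10^6) = 3.523 m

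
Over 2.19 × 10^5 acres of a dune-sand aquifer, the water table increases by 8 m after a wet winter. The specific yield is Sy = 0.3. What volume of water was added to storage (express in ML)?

A = 2.19 × 10^5 acres = 8.863 × 10^8 m²
ΔV = Sy × A × Δh = 0.3 × 8.863 × 10^8 m² × 8 m = 2.127 × 10^9 m³
ΔV = 2.127 × 10^9 m³ = 2.127 × 10^6 ML

ΔV ≈ 2.13 × 10^6 ML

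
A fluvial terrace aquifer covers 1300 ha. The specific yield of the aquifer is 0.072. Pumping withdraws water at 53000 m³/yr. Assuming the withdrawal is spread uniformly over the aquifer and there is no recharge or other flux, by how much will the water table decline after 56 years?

A = 1300 ha = 1.3 × 10^7 m²
Q = 53000 m³/yr = 145.2 m³/d
t = 56 years = 20440 d
ΔV = Q × t = 145.2 m³/d × 20440 d = 2.968 × 10^6 m³
Δh = ΔV / (Sy × A) = 2.968 × 10^6 / (0.072 × 1.3 × 10^7) = 3.171 m

Δh ≈ 3.17 m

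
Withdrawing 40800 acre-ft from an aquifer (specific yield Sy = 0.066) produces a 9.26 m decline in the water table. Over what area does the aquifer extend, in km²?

A ≈ 82.3 km²

ΔV = 40800 acre-ft = 5.033 × 10^7 m³
A = ΔV / (Sy × Δh) = 5.033 × 10^7 / (0.066 × 9.26) = 8.235 × 10^7 m²
A = 8.235 × 10^7 m² = 82.35 km²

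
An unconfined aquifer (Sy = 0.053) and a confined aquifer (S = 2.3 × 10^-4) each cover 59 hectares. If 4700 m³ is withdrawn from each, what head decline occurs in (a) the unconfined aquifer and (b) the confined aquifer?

A = 59 hectares = 5.9 × 10^5 m²
Unconfined: Δh_u = ΔV/(Sy·A) = 4700/(0.053 × 5.9 × 10^5) = 0.1503 m
Confined: Δh_c = ΔV/(S·A) = 4700/(2.3 × 10^-4 × 5.9 × 10^5) = 34.64 m

Δh_u ≈ 0.15 m; Δh_c ≈ 34.6 m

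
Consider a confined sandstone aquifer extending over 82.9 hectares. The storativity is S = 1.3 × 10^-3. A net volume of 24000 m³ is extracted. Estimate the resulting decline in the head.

A = 82.9 hectares = 8.29 × 10^5 m²
Δh = ΔV / (S × A) = 24000 m³ / (0.0013 × 8.29 × 10^5 m²) = 22.27 m

Δh ≈ 22.3 m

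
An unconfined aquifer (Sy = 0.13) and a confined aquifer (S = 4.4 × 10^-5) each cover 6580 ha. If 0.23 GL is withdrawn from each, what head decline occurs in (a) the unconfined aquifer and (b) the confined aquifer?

A = 6580 ha = 6.58 × 10^7 m²
ΔV = 0.23 GL = 2.3 × 10^5 m³
Unconfined: Δh_u = ΔV/(Sy·A) = 2.3 × 10^5/(0.13 × 6.58 × 10^7) = 0.02689 m
Confined: Δh_c = ΔV/(S·A) = 2.3 × 10^5/(4.4 × 10^-5 × 6.58 × 10^7) = 79.44 m

Δh_u ≈ 0.0269 m; Δh_c ≈ 79.4 m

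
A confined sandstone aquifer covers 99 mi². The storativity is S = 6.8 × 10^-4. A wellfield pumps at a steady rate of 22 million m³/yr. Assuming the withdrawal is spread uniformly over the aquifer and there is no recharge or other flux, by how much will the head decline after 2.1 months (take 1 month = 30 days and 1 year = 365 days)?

A = 99 mi² = 2.564 × 10^8 m²
Q = 22 million m³/yr = 60270 m³/d
t = 2.1 months = 63 d
ΔV = Q × t = 60270 m³/d × 63 d = 3.797 × 10^6 m³
Δh = ΔV / (S × A) = 3.797 × 10^6 / (6.8 × 10^-4 × 2.564 × 10^8) = 21.78 m

Δh ≈ 21.8 m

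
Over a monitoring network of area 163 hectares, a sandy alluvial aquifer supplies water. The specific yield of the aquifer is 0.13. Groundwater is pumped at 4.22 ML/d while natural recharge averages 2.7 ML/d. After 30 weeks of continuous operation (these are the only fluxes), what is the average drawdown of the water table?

A = 163 hectares = 1.63 × 10^6 m²
Net abstraction = 4.22 − 2.7 = 1.52 ML/d
Q_net = 1.52 ML/d = 1520 m³/d
t = 30 weeks = 210 d
ΔV = Q × t = 1520 m³/d × 210 d = 3.192 × 10^5 m³
Δh = ΔV / (Sy × A) = 3.192 × 10^5 / (0.13 × 1.63 × 10^6) = 1.506 m

Δh ≈ 1.51 m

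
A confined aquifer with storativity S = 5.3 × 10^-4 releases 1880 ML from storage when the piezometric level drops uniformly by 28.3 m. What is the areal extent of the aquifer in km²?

ΔV = 1880 ML = 1.88 × 10^6 m³
A = ΔV / (S × Δh) = 1.88 × 10^6 / (5.3 × 10^-4 × 28.3) = 1.253 × 10^8 m²
A = 1.253 × 10^8 m² = 125.3 km²

A ≈ 125 km²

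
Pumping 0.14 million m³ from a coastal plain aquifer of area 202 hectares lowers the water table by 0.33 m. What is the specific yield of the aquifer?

Sy ≈ 0.21

A = 202 hectares = 2.02 × 10^6 m²
ΔV = 0.14 million m³ = 1.4 × 10^5 m³
Sy = ΔV / (A × Δh) = 1.4 × 10^5 m³ / (2.02 × 10^6 m² × 0.33 m) = 0.21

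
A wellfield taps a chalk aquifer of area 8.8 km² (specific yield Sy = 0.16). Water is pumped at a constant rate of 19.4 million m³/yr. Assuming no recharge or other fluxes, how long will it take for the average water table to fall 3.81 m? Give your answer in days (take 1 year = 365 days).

A = 8.8 km² = 8.8 × 10^6 m²
ΔV = Sy × A × Δh = 0.16 × 8.8 × 10^6 × 3.81 = 5.364 × 10^6 m³
Q = 19.4 million m³/yr = 53150 m³/d
t = ΔV / Q = 5.364 × 10^6 m³ / 53150 m³/d = 100.9 d

t ≈ 101 days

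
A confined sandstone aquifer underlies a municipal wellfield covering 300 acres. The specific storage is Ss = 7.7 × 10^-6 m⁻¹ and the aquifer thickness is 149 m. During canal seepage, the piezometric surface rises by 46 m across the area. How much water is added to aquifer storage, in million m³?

ΔV ≈ 0.0641 million m³

S = Ss × b = 7.7 × 10^-6 m⁻¹ × 149 m = 1.147 × 10^-3
A = 300 acres = 1.214 × 10^6 m²
ΔV = S × A × Δh = 0.001147 × 1.214 × 10^6 m² × 46 m = 64070 m³
ΔV = 64070 m³ = 0.06407 million m³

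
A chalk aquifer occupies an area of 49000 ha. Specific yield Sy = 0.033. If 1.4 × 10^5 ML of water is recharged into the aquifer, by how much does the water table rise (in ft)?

A = 49000 ha = 4.9 × 10^8 m²
ΔV = 1.4 × 10^5 ML = 1.4 × 10^8 m³
Δh = ΔV / (Sy × A) = 1.4 × 10^8 m³ / (0.033 × 4.9 × 10^8 m²) = 8.658 m
Δh = 8.658 m = 28.41 ft

Δh ≈ 28.4 ft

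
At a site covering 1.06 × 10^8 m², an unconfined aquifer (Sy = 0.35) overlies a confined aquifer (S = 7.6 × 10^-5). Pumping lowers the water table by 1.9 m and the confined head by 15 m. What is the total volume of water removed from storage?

ΔV ≈ 7.06 × 10^7 m³

Unconfined: ΔV_u = Sy × A × Δh_u = 0.35 × 1.06 × 10^8 × 1.9 = 7.049 × 10^7 m³
Confined: ΔV_c = S × A × Δh_c = 7.6 × 10^-5 × 1.06 × 10^8 × 15 = 1.208 × 10^5 m³
Total ΔV = 7.049 × 10^7 + 1.208 × 10^5 = 7.061 × 10^7 m³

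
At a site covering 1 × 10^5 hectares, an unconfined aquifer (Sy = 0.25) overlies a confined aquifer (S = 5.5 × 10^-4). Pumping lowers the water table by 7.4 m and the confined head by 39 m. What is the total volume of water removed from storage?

A = 1 × 10^5 hectares = 1 × 10^9 m²
Unconfined: ΔV_u = Sy × A × Δh_u = 0.25 × 1 × 10^9 × 7.4 = 1.85 × 10^9 m³
Confined: ΔV_c = S × A × Δh_c = 5.5 × 10^-4 × 1 × 10^9 × 39 = 2.145 × 10^7 m³
Total ΔV = 1.85 × 10^9 + 2.145 × 10^7 = 1.871 × 10^9 m³

ΔV ≈ 1.87 × 10^9 m³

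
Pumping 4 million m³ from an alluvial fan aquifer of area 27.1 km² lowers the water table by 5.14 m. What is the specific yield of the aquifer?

A = 27.1 km² = 2.71 × 10^7 m²
ΔV = 4 million m³ = 4 × 10^6 m³
Sy = ΔV / (A × Δh) = 4 × 10^6 m³ / (2.71 × 10^7 m² × 5.14 m) = 0.02872

Sy ≈ 0.029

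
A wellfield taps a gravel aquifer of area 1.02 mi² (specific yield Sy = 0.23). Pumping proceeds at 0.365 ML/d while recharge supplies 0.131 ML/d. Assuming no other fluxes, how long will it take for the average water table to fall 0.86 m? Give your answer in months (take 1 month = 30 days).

A = 1.02 mi² = 2.642 × 10^6 m²
ΔV = Sy × A × Δh = 0.23 × 2.642 × 10^6 × 0.86 = 5.225 × 10^5 m³
Net withdrawal = 0.365 − 0.131 = 0.234 ML/d = 234 m³/d
t = ΔV / Q = 5.225 × 10^5 m³ / 234 m³/d = 2233 d
t = 2233 d ≈ 74.44 months

t ≈ 74.4 months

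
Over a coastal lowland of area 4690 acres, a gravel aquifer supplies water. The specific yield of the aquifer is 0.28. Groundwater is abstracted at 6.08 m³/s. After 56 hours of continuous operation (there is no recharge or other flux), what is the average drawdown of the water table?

Δh ≈ 0.231 m

A = 4690 acres = 1.898 × 10^7 m²
Q = 6.08 m³/s = 5.253 × 10^5 m³/d
t = 56 hours = 2.333 d
ΔV = Q × t = 5.253 × 10^5 m³/d × 2.333 d = 1.226 × 10^6 m³
Δh = ΔV / (Sy × A) = 1.226 × 10^6 / (0.28 × 1.898 × 10^7) = 0.2306 m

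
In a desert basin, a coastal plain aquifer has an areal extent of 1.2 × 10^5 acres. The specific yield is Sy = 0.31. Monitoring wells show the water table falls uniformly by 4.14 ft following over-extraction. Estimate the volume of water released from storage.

ΔV ≈ 1.9 × 10^8 m³

A = 1.2 × 10^5 acres = 4.856 × 10^8 m²
Δh = 4.14 ft = 1.262 m
ΔV = Sy × A × Δh = 0.31 × 4.856 × 10^8 m² × 1.262 m = 1.9 × 10^8 m³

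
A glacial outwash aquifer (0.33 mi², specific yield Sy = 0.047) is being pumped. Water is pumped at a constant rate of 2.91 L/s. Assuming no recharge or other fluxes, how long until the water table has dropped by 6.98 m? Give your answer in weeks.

t ≈ 159 weeks

A = 0.33 mi² = 8.547 × 10^5 m²
ΔV = Sy × A × Δh = 0.047 × 8.547 × 10^5 × 6.98 = 2.804 × 10^5 m³
Q = 2.91 L/s = 251.4 m³/d
t = ΔV / Q = 2.804 × 10^5 m³ / 251.4 m³/d = 1115 d
t = 1115 d ≈ 159.3 weeks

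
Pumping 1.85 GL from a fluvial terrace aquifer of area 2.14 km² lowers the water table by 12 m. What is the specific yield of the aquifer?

A = 2.14 km² = 2.14 × 10^6 m²
ΔV = 1.85 GL = 1.85 × 10^6 m³
Sy = ΔV / (A × Δh) = 1.85 × 10^6 m³ / (2.14 × 10^6 m² × 12 m) = 0.07204

Sy ≈ 0.072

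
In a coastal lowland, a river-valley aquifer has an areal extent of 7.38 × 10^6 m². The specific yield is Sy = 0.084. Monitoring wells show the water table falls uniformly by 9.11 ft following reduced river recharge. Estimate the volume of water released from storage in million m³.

ΔV ≈ 1.72 million m³

Δh = 9.11 ft = 2.777 m
ΔV = Sy × A × Δh = 0.084 × 7.38 × 10^6 m² × 2.777 m = 1.721 × 10^6 m³
ΔV = 1.721 × 10^6 m³ = 1.721 million m³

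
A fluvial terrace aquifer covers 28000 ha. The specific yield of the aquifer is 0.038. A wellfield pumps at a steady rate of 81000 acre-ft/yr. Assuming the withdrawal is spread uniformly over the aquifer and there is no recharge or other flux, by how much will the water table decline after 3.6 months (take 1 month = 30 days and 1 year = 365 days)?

A = 28000 ha = 2.8 × 10^8 m²
Q = 81000 acre-ft/yr = 2.737 × 10^5 m³/d
t = 3.6 months = 108 d
ΔV = Q × t = 2.737 × 10^5 m³/d × 108 d = 2.956 × 10^7 m³
Δh = ΔV / (Sy × A) = 2.956 × 10^7 / (0.038 × 2.8 × 10^8) = 2.778 m

Δh ≈ 2.78 m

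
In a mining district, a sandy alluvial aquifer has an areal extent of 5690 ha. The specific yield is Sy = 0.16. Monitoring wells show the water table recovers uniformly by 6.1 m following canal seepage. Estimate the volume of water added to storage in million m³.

A = 5690 ha = 5.69 × 10^7 m²
ΔV = Sy × A × Δh = 0.16 × 5.69 × 10^7 m² × 6.1 m = 5.553 × 10^7 m³
ΔV = 5.553 × 10^7 m³ = 55.53 million m³

ΔV ≈ 55.5 million m³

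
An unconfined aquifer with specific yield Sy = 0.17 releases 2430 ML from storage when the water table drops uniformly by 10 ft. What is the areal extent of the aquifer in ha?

A ≈ 469 ha

Δh = 10 ft = 3.048 m
ΔV = 2430 ML = 2.43 × 10^6 m³
A = ΔV / (Sy × Δh) = 2.43 × 10^6 / (0.17 × 3.048) = 4.69 × 10^6 m²
A = 4.69 × 10^6 m² = 469 ha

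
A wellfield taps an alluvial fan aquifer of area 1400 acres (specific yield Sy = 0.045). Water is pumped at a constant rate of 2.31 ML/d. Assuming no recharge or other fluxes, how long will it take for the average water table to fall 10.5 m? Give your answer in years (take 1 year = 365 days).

t ≈ 3.17 years

A = 1400 acres = 5.666 × 10^6 m²
ΔV = Sy × A × Δh = 0.045 × 5.666 × 10^6 × 10.5 = 2.677 × 10^6 m³
Q = 2.31 ML/d = 2310 m³/d
t = ΔV / Q = 2.677 × 10^6 m³ / 2310 m³/d = 1159 d
t = 1159 d ≈ 3.175 years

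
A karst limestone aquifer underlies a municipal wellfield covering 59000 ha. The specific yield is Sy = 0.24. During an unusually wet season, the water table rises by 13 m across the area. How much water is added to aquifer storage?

ΔV ≈ 1.84 × 10^9 m³

A = 59000 ha = 5.9 × 10^8 m²
ΔV = Sy × A × Δh = 0.24 × 5.9 × 10^8 m² × 13 m = 1.841 × 10^9 m³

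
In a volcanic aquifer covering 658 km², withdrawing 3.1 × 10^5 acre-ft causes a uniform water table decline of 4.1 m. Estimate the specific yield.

A = 658 km² = 6.58 × 10^8 m²
ΔV = 3.1 × 10^5 acre-ft = 3.824 × 10^8 m³
Sy = ΔV / (A × Δh) = 3.824 × 10^8 m³ / (6.58 × 10^8 m² × 4.1 m) = 0.1417

Sy ≈ 0.14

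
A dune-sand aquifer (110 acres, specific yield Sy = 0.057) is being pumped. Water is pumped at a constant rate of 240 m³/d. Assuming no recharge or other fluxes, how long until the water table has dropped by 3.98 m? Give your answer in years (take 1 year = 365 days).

t ≈ 1.15 years

A = 110 acres = 4.452 × 10^5 m²
ΔV = Sy × A × Δh = 0.057 × 4.452 × 10^5 × 3.98 = 1.01 × 10^5 m³
t = ΔV / Q = 1.01 × 10^5 m³ / 240 m³/d = 420.8 d
t = 420.8 d ≈ 1.153 years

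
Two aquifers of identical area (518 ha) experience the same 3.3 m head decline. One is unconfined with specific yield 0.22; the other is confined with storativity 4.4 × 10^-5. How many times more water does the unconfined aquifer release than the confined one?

ΔV_u / ΔV_c ≈ 5000

A = 518 ha = 5.18 × 10^6 m²
Unconfined: ΔV_u = Sy × A × Δh = 0.22 × 5.18 × 10^6 × 3.3 = 3.761 × 10^6 m³
Confined: ΔV_c = S × A × Δh = 4.4 × 10^-5 × 5.18 × 10^6 × 3.3 = 752.1 m³
Ratio = ΔV_u / ΔV_c = Sy / S = 0.22 / 4.4 × 10^-5 = 5000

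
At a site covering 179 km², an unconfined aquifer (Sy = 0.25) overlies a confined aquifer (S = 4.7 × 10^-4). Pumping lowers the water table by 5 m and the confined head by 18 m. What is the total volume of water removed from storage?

ΔV ≈ 2.25 × 10^8 m³

A = 179 km² = 1.79 × 10^8 m²
Unconfined: ΔV_u = Sy × A × Δh_u = 0.25 × 1.79 × 10^8 × 5 = 2.237 × 10^8 m³
Confined: ΔV_c = S × A × Δh_c = 4.7 × 10^-4 × 1.79 × 10^8 × 18 = 1.514 × 10^6 m³
Total ΔV = 2.237 × 10^8 + 1.514 × 10^6 = 2.253 × 10^8 m³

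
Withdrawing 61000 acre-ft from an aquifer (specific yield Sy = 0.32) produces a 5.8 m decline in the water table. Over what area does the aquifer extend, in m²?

ΔV = 61000 acre-ft = 7.524 × 10^7 m³
A = ΔV / (Sy × Δh) = 7.524 × 10^7 / (0.32 × 5.8) = 4.054 × 10^7 m²

A ≈ 4.05 × 10^7 m²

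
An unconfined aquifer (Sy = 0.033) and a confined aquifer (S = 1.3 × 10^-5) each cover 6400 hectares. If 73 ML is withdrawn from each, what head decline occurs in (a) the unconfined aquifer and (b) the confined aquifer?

Δh_u ≈ 0.0346 m; Δh_c ≈ 87.7 m

A = 6400 hectares = 6.4 × 10^7 m²
ΔV = 73 ML = 73000 m³
Unconfined: Δh_u = ΔV/(Sy·A) = 73000/(0.033 × 6.4 × 10^7) = 0.03456 m
Confined: Δh_c = ΔV/(S·A) = 73000/(1.3 × 10^-5 × 6.4 × 10^7) = 87.74 m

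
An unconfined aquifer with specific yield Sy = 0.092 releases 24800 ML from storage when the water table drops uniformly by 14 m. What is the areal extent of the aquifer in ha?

ΔV = 24800 ML = 2.48 × 10^7 m³
A = ΔV / (Sy × Δh) = 2.48 × 10^7 / (0.092 × 14) = 1.925 × 10^7 m²
A = 1.925 × 10^7 m² = 1925 ha

A ≈ 1930 ha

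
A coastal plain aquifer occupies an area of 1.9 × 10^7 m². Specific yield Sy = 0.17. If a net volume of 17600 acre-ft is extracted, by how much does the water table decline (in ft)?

Δh ≈ 22.1 ft

ΔV = 17600 acre-ft = 2.171 × 10^7 m³
Δh = ΔV / (Sy × A) = 2.171 × 10^7 m³ / (0.17 × 1.9 × 10^7 m²) = 6.721 m
Δh = 6.721 m = 22.05 ft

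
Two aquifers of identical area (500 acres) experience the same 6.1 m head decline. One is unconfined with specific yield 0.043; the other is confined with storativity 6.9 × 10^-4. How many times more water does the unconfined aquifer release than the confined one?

A = 500 acres = 2.023 × 10^6 m²
Unconfined: ΔV_u = Sy × A × Δh = 0.043 × 2.023 × 10^6 × 6.1 = 5.307 × 10^5 m³
Confined: ΔV_c = S × A × Δh = 6.9 × 10^-4 × 2.023 × 10^6 × 6.1 = 8517 m³
Ratio = ΔV_u / ΔV_c = Sy / S = 0.043 / 6.9 × 10^-4 = 62.32

ΔV_u / ΔV_c ≈ 62.3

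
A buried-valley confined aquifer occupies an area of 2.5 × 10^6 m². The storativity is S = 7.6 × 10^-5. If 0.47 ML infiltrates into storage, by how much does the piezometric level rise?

ΔV = 0.47 ML = 470 m³
Δh = ΔV / (S × A) = 470 m³ / (7.6 × 10^-5 × 2.5 × 10^6 m²) = 2.474 m

Δh ≈ 2.47 m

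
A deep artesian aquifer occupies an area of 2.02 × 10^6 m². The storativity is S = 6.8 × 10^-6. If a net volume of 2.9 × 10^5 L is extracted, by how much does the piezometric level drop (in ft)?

ΔV = 2.9 × 10^5 L = 290 m³
Δh = ΔV / (S × A) = 290 m³ / (6.8 × 10^-6 × 2.02 × 10^6 m²) = 21.11 m
Δh = 21.11 m = 69.27 ft

Δh ≈ 69.3 ft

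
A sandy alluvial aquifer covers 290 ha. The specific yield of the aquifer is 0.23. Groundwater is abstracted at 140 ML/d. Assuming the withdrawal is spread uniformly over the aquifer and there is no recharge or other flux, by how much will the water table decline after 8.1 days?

A = 290 ha = 2.9 × 10^6 m²
Q = 140 ML/d = 1.4 × 10^5 m³/d
ΔV = Q × t = 1.4 × 10^5 m³/d × 8.1 d = 1.134 × 10^6 m³
Δh = ΔV / (Sy × A) = 1.134 × 10^6 / (0.23 × 2.9 × 10^6) = 1.7 m

Δh ≈ 1.7 m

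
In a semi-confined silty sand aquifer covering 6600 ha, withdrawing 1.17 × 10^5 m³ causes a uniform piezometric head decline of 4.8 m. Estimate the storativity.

A = 6600 ha = 6.6 × 10^7 m²
S = ΔV / (A × Δh) = 1.17 × 10^5 m³ / (6.6 × 10^7 m² × 4.8 m) = 3.693 × 10^-4

S ≈ 3.7 × 10^-4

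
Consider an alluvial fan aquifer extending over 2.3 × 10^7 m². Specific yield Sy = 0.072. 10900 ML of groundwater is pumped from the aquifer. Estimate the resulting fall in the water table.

Δh ≈ 6.58 m

ΔV = 10900 ML = 1.09 × 10^7 m³
Δh = ΔV / (Sy × A) = 1.09 × 10^7 m³ / (0.072 × 2.3 × 10^7 m²) = 6.582 m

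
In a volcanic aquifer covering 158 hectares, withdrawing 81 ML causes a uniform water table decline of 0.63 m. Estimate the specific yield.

A = 158 hectares = 1.58 × 10^6 m²
ΔV = 81 ML = 81000 m³
Sy = ΔV / (A × Δh) = 81000 m³ / (1.58 × 10^6 m² × 0.63 m) = 0.08137

Sy ≈ 0.081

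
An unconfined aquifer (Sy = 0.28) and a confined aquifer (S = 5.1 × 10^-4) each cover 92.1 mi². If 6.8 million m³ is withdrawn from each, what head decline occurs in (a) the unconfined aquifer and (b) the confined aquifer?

Δh_u ≈ 0.102 m; Δh_c ≈ 55.9 m

A = 92.1 mi² = 2.385 × 10^8 m²
ΔV = 6.8 million m³ = 6.8 × 10^6 m³
Unconfined: Δh_u = ΔV/(Sy·A) = 6.8 × 10^6/(0.28 × 2.385 × 10^8) = 0.1018 m
Confined: Δh_c = ΔV/(S·A) = 6.8 × 10^6/(5.1 × 10^-4 × 2.385 × 10^8) = 55.9 m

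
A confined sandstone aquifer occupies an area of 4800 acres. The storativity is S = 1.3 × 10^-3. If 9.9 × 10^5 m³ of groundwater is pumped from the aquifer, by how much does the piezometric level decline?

A = 4800 acres = 1.942 × 10^7 m²
Δh = ΔV / (S × A) = 9.9 × 10^5 m³ / (0.0013 × 1.942 × 10^7 m²) = 39.2 m

Δh ≈ 39.2 m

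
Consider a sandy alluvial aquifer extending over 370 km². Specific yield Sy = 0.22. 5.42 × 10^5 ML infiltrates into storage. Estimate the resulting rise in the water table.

A = 370 km² = 3.7 × 10^8 m²
ΔV = 5.42 × 10^5 ML = 5.42 × 10^8 m³
Δh = ΔV / (Sy × A) = 5.42 × 10^8 m³ / (0.22 × 3.7 × 10^8 m²) = 6.658 m

Δh ≈ 6.66 m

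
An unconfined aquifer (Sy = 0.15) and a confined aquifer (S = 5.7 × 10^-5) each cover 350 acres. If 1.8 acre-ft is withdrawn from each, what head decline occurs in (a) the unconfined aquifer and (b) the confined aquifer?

Δh_u ≈ 0.0105 m; Δh_c ≈ 27.5 m

A = 350 acres = 1.416 × 10^6 m²
ΔV = 1.8 acre-ft = 2220 m³
Unconfined: Δh_u = ΔV/(Sy·A) = 2220/(0.15 × 1.416 × 10^6) = 0.01045 m
Confined: Δh_c = ΔV/(S·A) = 2220/(5.7 × 10^-5 × 1.416 × 10^6) = 27.5 m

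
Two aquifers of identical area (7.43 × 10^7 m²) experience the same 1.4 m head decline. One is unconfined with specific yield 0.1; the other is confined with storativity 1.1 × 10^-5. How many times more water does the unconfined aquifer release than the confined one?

Unconfined: ΔV_u = Sy × A × Δh = 0.1 × 7.43 × 10^7 × 1.4 = 1.04 × 10^7 m³
Confined: ΔV_c = S × A × Δh = 1.1 × 10^-5 × 7.43 × 10^7 × 1.4 = 1144 m³
Ratio = ΔV_u / ΔV_c = Sy / S = 0.1 / 1.1 × 10^-5 = 9091

ΔV_u / ΔV_c ≈ 9090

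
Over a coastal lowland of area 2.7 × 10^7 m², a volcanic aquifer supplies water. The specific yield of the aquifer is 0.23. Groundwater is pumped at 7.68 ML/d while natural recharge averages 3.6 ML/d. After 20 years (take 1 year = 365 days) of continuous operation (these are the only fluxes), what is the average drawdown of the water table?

Net abstraction = 7.68 − 3.6 = 4.08 ML/d
Q_net = 4.08 ML/d = 4080 m³/d
t = 20 years = 7300 d
ΔV = Q × t = 4080 m³/d × 7300 d = 2.978 × 10^7 m³
Δh = ΔV / (Sy × A) = 2.978 × 10^7 / (0.23 × 2.7 × 10^7) = 4.796 m

Δh ≈ 4.8 m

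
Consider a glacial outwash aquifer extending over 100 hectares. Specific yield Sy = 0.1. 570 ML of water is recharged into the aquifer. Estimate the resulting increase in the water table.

Δh ≈ 5.7 m

A = 100 hectares = 1 × 10^6 m²
ΔV = 570 ML = 5.7 × 10^5 m³
Δh = ΔV / (Sy × A) = 5.7 × 10^5 m³ / (0.1 × 1 × 10^6 m²) = 5.7 m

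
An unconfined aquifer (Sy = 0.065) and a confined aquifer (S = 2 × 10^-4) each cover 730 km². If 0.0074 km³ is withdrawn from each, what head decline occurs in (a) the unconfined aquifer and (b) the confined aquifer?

Δh_u ≈ 0.156 m; Δh_c ≈ 50.7 m

A = 730 km² = 7.3 × 10^8 m²
ΔV = 0.0074 km³ = 7.4 × 10^6 m³
Unconfined: Δh_u = ΔV/(Sy·A) = 7.4 × 10^6/(0.065 × 7.3 × 10^8) = 0.156 m
Confined: Δh_c = ΔV/(S·A) = 7.4 × 10^6/(2 × 10^-4 × 7.3 × 10^8) = 50.68 m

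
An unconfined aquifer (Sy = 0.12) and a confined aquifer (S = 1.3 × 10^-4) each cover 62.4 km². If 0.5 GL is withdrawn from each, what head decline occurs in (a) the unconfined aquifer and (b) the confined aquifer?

A = 62.4 km² = 6.24 × 10^7 m²
ΔV = 0.5 GL = 5 × 10^5 m³
Unconfined: Δh_u = ΔV/(Sy·A) = 5 × 10^5/(0.12 × 6.24 × 10^7) = 0.06677 m
Confined: Δh_c = ΔV/(S·A) = 5 × 10^5/(1.3 × 10^-4 × 6.24 × 10^7) = 61.64 m

Δh_u ≈ 0.0668 m; Δh_c ≈ 61.6 m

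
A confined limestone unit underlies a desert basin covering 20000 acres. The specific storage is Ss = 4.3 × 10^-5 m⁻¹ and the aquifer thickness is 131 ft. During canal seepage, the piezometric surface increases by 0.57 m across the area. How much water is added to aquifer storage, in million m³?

b = 131 ft = 39.93 m
S = Ss × b = 4.3 × 10^-5 m⁻¹ × 39.93 m = 1.717 × 10^-3
A = 20000 acres = 8.094 × 10^7 m²
ΔV = S × A × Δh = 0.001717 × 8.094 × 10^7 m² × 0.57 m = 79210 m³
ΔV = 79210 m³ = 0.07921 million m³

ΔV ≈ 0.0792 million m³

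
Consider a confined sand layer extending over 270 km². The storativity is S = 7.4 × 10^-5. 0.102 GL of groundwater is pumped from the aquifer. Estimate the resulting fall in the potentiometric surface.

Δh ≈ 5.11 m

A = 270 km² = 2.7 × 10^8 m²
ΔV = 0.102 GL = 1.02 × 10^5 m³
Δh = ΔV / (S × A) = 1.02 × 10^5 m³ / (7.4 × 10^-5 × 2.7 × 10^8 m²) = 5.105 m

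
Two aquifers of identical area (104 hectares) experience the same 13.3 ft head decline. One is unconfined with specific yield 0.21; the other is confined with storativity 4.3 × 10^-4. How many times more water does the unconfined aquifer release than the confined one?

ΔV_u / ΔV_c ≈ 488

A = 104 hectares = 1.04 × 10^6 m²
Δh = 13.3 ft = 4.054 m
Unconfined: ΔV_u = Sy × A × Δh = 0.21 × 1.04 × 10^6 × 4.054 = 8.854 × 10^5 m³
Confined: ΔV_c = S × A × Δh = 4.3 × 10^-4 × 1.04 × 10^6 × 4.054 = 1813 m³
Ratio = ΔV_u / ΔV_c = Sy / S = 0.21 / 4.3 × 10^-4 = 488.4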